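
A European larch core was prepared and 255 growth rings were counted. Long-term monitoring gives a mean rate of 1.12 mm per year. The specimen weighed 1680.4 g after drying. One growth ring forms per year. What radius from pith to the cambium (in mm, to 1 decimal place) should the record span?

285.6 mm

The record spans 255 years at 1.12 mm per year.
Length ≈ 1.12 × 255 = 285.6 mm.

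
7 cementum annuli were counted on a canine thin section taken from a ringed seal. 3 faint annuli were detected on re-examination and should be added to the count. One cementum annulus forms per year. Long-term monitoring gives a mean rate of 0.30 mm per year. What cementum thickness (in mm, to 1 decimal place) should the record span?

Adjusted count: 7 + 3 = 10 cementum annuli.
Predicted length = 0.30 mm/year × 10 years = 3.0 mm.

3.0 mm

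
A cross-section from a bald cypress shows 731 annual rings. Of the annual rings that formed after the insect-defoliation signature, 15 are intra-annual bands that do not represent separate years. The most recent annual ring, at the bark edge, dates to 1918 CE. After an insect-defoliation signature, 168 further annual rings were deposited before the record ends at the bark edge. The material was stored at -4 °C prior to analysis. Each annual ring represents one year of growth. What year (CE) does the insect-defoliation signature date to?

1765 CE

168 annual rings post-date the insect-defoliation signature.
Removing the 15 false annual rings leaves 168 − 15 = 153 true annual rings beyond the insect-defoliation signature.
1918 − 153 = 1765 CE.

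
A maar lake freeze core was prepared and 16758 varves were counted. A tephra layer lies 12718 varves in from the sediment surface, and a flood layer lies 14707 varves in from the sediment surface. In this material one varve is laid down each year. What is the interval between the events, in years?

1989 yr

14707 − 12718 = 1989 varves lie between the two events.
That is 1989 years at one varve per year.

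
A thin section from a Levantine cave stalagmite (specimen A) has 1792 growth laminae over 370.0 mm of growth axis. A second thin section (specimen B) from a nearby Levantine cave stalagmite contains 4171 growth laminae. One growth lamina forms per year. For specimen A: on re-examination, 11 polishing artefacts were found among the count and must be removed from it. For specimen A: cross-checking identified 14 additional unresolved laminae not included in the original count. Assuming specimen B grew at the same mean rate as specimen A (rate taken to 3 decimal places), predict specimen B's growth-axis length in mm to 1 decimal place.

Specimen A: adjusted count: 1792 − 11 + 14 = 1795 growth laminae.
A: Extension rate ≈ 370.0 / 1795 = 0.206 mm/year.
Length of B = 0.206 × 4171 = 859.2 mm.

859.2 mm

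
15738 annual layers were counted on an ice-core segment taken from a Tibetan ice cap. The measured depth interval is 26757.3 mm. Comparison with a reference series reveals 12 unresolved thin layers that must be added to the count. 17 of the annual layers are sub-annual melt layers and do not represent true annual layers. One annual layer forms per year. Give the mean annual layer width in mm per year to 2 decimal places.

1.70 mm per year

After corrections the count is 15738 − 17 + 12 = 15733 annual layers.
Extension rate ≈ 26757.3 / 15733 = 1.70 mm per year.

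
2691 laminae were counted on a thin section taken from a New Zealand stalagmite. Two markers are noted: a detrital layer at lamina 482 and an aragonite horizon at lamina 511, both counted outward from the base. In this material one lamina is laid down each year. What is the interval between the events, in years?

29 yr

The two markers are separated by 511 − 482 = 29 laminae.
One lamina per year makes the interval 29 years.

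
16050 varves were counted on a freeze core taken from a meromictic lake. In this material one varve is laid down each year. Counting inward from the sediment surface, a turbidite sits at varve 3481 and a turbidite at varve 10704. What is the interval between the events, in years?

7223 years

Separation: 10704 − 3481 = 7223 varves.
One varve per year makes the interval 7223 years.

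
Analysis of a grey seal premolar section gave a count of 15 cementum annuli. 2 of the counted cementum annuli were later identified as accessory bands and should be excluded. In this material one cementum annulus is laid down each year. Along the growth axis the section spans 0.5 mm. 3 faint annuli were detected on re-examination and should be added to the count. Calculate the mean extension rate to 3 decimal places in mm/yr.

Correcting the raw count gives 15 − 2 + 3 = 16 true cementum annuli.
0.5 mm over 16 years gives 0.5 / 16 ≈ 0.031 mm/yr.

0.031 mm/yr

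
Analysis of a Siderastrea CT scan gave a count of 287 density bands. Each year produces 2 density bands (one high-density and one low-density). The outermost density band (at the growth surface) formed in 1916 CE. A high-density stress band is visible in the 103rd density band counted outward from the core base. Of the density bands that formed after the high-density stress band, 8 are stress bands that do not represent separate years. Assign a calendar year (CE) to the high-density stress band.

287 − 103 = 184 density bands lie beyond the high-density stress band toward the growth surface.
184 − 8 false = 176 true density bands after the high-density stress band.
176 density bands at 2 per year is 176 / 2 = 88 years.
1916 − 88 = 1828 CE.

1828 CE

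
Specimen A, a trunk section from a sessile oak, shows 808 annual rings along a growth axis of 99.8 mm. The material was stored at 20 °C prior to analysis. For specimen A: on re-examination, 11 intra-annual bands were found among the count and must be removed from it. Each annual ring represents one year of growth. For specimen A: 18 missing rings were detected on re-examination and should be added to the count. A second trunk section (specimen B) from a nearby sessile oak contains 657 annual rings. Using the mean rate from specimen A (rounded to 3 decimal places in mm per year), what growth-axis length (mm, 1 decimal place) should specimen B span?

80.2 mm

Specimen A: correcting the raw count gives 808 − 11 + 18 = 815 true annual rings.
A: 99.8 mm over 815 years gives 99.8 / 815 ≈ 0.122 mm/year.
B's length ≈ 0.122 × 657 = 80.2 mm.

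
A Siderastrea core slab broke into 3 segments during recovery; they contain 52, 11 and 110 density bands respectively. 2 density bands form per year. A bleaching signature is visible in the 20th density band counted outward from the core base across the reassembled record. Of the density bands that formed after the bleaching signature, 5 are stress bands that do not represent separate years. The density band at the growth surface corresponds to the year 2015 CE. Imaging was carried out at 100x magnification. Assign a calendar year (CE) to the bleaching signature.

1941 CE

Total density bands = 52 + 11 + 110 = 173.
173 − 20 = 153 density bands lie beyond the bleaching signature toward the growth surface.
Removing the 5 false density bands leaves 153 − 5 = 148 true density bands beyond the bleaching signature.
Dividing by 2 density bands per year: 148 / 2 = 74 years.
Counting back 74 years from 2015 CE places the bleaching signature in 2015 − 74 = 1941 CE.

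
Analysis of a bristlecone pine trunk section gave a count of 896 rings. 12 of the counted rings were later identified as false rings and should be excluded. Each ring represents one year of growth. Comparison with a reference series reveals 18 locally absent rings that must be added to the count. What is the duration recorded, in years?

Correcting the raw count gives 896 − 12 + 18 = 902 true rings.
At one ring per year, that is 902 years.

902 yr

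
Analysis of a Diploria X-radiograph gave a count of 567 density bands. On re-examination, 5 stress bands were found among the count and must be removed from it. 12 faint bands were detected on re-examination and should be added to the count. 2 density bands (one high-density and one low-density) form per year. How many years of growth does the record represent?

287 years

Adjusted count: 567 − 5 + 12 = 574 density bands.
With 2 density bands per year, 574 / 2 = 287 years.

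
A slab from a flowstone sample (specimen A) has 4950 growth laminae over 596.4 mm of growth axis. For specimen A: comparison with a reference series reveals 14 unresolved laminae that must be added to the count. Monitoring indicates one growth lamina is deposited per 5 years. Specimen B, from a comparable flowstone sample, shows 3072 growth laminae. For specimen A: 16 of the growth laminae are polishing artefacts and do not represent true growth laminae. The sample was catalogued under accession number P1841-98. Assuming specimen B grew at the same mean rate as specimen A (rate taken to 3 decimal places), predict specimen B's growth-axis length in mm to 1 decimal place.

Specimen A: after corrections the count is 4950 − 16 + 14 = 4948 growth laminae.
Specimen A: multiplying by 5 years per growth lamina: 4948 × 5 = 24740 years.
A: Extension rate ≈ 596.4 / 24740 = 0.024 mm/yr.
Specimen B: 3072 growth laminae at 5 years each span 3072 × 5 = 15360 years. For B, 0.024 mm/year × 15360 years = 368.6 mm.

368.6 mm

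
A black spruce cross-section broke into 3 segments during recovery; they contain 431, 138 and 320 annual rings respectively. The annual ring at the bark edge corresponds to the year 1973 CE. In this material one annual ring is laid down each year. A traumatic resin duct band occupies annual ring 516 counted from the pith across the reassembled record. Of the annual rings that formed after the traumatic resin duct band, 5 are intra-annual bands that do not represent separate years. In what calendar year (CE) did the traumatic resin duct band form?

Total annual rings = 431 + 138 + 320 = 889.
The traumatic resin duct band sits at annual ring 516 from the pith, so 889 − 516 = 373 annual rings formed after it.
Removing the 5 false annual rings leaves 373 − 5 = 368 true annual rings beyond the traumatic resin duct band.
The annual ring at the bark edge is 1973 CE, so the traumatic resin duct band dates to 1973 − 368 = 1605 CE.

1605 CE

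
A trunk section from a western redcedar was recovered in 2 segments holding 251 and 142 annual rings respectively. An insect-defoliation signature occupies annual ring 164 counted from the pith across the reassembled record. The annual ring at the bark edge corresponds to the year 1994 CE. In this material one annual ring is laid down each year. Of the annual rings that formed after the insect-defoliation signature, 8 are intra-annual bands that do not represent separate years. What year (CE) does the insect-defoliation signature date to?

Total annual rings = 251 + 142 = 393.
393 − 164 = 229 annual rings lie beyond the insect-defoliation signature toward the bark edge.
Removing the 8 false annual rings leaves 229 − 8 = 221 true annual rings beyond the insect-defoliation signature.
The annual ring at the bark edge is 1994 CE, so the insect-defoliation signature dates to 1994 − 221 = 1773 CE.

1773 CE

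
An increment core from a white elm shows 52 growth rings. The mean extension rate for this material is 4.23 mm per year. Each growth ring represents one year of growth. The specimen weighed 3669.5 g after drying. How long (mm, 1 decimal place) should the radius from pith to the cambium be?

The record spans 52 years at 4.23 mm per year.
Predicted length = 4.23 mm/year × 52 years = 220.0 mm.

220.0 mm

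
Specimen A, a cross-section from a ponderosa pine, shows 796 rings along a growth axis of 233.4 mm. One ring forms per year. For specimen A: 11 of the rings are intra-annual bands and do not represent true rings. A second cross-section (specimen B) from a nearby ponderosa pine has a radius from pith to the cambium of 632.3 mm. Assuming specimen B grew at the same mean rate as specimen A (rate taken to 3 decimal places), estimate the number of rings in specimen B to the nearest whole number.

2129 rings

Specimen A: adjusted count: 796 − 11 = 785 rings.
A: 233.4 mm over 785 years gives 233.4 / 785 ≈ 0.297 mm/year.
Specimen B: 632.3 mm / 0.297 mm per year = 2128.96 years ≈ 2129 rings.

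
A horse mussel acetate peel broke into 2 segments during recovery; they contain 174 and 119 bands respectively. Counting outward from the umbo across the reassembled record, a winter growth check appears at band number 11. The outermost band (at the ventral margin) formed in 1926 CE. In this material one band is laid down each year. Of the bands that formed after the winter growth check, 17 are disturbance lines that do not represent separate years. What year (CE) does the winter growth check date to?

Total bands = 174 + 119 = 293.
293 − 11 = 282 bands lie beyond the winter growth check toward the ventral margin.
Excluding 17 false bands: 282 − 17 = 265.
Counting back 265 years from 1926 CE places the winter growth check in 1926 − 265 = 1661 CE.

1661 CE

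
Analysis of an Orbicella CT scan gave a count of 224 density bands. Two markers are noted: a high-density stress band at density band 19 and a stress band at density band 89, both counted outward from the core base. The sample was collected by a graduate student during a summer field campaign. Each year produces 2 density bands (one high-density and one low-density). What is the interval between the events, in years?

35 yr

Separation: 89 − 19 = 70 density bands.
Dividing by 2 density bands per year: 70 / 2 = 35 years.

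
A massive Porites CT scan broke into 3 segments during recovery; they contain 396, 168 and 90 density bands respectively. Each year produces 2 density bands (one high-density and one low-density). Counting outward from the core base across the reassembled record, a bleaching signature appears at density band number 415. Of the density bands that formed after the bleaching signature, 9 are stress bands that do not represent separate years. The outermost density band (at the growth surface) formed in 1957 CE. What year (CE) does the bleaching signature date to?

Total density bands = 396 + 168 + 90 = 654.
The bleaching signature sits at density band 415 from the core base, so 654 − 415 = 239 density bands formed after it.
Removing the 9 false density bands leaves 239 − 9 = 230 true density bands beyond the bleaching signature.
Dividing by 2 density bands per year: 230 / 2 = 115 years.
The density band at the growth surface is 1957 CE, so the bleaching signature dates to 1957 − 115 = 1842 CE.

1842 CE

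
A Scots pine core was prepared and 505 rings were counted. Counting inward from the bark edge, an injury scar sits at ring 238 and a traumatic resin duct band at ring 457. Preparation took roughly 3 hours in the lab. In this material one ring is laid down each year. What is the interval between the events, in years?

The two markers are separated by 457 − 238 = 219 rings.
That is 219 years at one ring per year.

219 years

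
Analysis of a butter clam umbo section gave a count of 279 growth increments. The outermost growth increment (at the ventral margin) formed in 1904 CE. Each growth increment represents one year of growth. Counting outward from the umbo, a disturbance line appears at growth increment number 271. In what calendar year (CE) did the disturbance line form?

1896 CE

Between growth increment 271 and the ventral margin there are 279 − 271 = 8 growth increments.
Counting back 8 years from 1904 CE places the disturbance line in 1904 − 8 = 1896 CE.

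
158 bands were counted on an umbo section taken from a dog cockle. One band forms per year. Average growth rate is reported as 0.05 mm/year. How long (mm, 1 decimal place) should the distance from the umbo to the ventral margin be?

158 years of growth are recorded.
158 years at 0.05 mm/year gives 0.05 × 158 = 7.9 mm.

7.9 mm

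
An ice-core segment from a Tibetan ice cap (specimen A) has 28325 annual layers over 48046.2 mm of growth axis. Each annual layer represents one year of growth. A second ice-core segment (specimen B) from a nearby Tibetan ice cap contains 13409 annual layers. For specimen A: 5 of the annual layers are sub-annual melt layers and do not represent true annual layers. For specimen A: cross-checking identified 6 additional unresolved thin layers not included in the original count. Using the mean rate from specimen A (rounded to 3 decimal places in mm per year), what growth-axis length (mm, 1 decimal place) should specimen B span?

Specimen A: correcting the raw count gives 28325 − 5 + 6 = 28326 true annual layers.
A: 48046.2 mm over 28326 years gives 48046.2 / 28326 ≈ 1.696 mm/year.
For B, 1.696 mm/year × 13409 years = 22741.7 mm.

22741.7 mm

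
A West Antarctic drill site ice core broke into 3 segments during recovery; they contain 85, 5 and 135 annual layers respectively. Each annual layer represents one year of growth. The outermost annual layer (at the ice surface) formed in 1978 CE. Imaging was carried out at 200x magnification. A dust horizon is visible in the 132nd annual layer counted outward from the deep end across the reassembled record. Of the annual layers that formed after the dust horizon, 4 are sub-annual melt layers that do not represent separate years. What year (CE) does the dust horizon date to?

1889 CE

Total annual layers = 85 + 5 + 135 = 225.
225 − 132 = 93 annual layers lie beyond the dust horizon toward the ice surface.
Removing the 4 false annual layers leaves 93 − 4 = 89 true annual layers beyond the dust horizon.
Counting back 89 years from 1978 CE places the dust horizon in 1978 − 89 = 1889 CE.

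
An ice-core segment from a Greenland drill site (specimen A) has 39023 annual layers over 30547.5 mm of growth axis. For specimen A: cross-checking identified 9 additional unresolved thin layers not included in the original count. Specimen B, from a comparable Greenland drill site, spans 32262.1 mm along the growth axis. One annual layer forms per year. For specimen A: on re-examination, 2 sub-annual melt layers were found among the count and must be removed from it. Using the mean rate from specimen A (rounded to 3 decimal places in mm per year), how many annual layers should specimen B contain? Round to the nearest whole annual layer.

Specimen A: after corrections the count is 39023 − 2 + 9 = 39030 annual layers.
A: Extension rate ≈ 30547.5 / 39030 = 0.783 mm/year.
Specimen B: 32262.1 mm / 0.783 mm per year = 41203.19 years ≈ 41203 annual layers.

41203 annual layers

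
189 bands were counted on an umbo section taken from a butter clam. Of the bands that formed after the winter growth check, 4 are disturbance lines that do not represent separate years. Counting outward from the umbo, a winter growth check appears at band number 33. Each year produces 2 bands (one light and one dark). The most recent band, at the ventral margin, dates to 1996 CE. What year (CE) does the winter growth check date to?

1920 CE

189 − 33 = 156 bands lie beyond the winter growth check toward the ventral margin.
Removing the 4 false bands leaves 156 − 4 = 152 true bands beyond the winter growth check.
Dividing by 2 bands per year: 152 / 2 = 76 years.
1996 − 76 = 1920 CE.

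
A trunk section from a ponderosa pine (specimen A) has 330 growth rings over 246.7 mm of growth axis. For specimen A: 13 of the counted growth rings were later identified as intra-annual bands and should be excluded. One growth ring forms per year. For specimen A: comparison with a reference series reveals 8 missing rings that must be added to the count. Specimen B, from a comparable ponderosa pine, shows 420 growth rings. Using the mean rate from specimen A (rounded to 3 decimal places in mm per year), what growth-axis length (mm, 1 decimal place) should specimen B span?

Specimen A: adjusted count: 330 − 13 + 8 = 325 growth rings.
A: Extension rate ≈ 246.7 / 325 = 0.759 mm per year.
B's length ≈ 0.759 × 420 = 318.8 mm.

318.8 mm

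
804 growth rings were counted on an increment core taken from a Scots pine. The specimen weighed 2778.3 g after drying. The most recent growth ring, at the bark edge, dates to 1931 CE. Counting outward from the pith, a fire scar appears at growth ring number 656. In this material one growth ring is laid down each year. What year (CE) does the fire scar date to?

The fire scar sits at growth ring 656 from the pith, so 804 − 656 = 148 growth rings formed after it.
1931 − 148 = 1783 CE.

1783 CE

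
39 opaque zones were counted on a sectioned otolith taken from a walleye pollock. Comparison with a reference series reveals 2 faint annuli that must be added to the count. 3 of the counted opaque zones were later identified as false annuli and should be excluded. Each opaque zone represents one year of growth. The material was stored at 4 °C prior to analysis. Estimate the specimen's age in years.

38 years

True opaque zone count = 39 − 3 + 2 = 38.
With a one-to-one opaque zone periodicity this is 38 years.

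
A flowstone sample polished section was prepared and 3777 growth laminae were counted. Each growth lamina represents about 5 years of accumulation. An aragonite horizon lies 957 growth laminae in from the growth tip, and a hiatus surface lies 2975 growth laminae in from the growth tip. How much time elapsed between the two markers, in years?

Separation: 2975 − 957 = 2018 growth laminae.
At 5 years per growth lamina, 2018 × 5 = 10090 years.

10090 years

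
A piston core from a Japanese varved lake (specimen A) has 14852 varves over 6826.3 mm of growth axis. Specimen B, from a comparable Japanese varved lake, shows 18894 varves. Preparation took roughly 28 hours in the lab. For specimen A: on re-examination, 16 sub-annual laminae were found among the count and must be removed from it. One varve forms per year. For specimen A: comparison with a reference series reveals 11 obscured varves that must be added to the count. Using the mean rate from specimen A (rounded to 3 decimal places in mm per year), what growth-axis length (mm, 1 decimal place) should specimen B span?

8691.2 mm

Specimen A: true varve count = 14852 − 16 + 11 = 14847.
A: Mean rate = 6826.3 mm / 14847 years ≈ 0.460 mm/yr.
B's length ≈ 0.460 × 18894 = 8691.2 mm.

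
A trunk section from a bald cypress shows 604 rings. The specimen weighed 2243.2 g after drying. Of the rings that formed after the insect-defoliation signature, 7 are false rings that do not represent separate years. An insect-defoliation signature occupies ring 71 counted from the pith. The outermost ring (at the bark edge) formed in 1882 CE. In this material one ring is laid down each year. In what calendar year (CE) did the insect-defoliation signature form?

The insect-defoliation signature sits at ring 71 from the pith, so 604 − 71 = 533 rings formed after it.
Removing the 7 false rings leaves 533 − 7 = 526 true rings beyond the insect-defoliation signature.
1882 − 526 = 1356 CE.

1356 CE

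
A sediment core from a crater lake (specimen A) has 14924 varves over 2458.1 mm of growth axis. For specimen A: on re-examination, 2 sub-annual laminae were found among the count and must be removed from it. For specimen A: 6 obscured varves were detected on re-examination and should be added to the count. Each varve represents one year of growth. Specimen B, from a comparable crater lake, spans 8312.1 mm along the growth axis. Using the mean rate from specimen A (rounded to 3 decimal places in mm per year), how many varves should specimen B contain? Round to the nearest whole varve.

50376 varves

Specimen A: true varve count = 14924 − 2 + 6 = 14928.
A: 2458.1 mm over 14928 years gives 2458.1 / 14928 ≈ 0.165 mm/yr.
Specimen B: 8312.1 mm / 0.165 mm per year = 50376.36 years ≈ 50376 varves.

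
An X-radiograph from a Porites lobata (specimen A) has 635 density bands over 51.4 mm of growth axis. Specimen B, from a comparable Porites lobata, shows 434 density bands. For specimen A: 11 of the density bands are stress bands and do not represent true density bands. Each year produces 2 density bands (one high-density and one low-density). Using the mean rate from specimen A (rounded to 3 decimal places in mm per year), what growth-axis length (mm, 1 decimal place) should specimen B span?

Specimen A: correcting the raw count gives 635 − 11 = 624 true density bands.
Specimen A: dividing by 2 density bands per year: 624 / 2 = 312 years.
A: 51.4 mm over 312 years gives 51.4 / 312 ≈ 0.165 mm per year.
Specimen B: with 2 density bands per year, 434 / 2 = 217 years. For B, 0.165 mm/year × 217 years = 35.8 mm.

35.8 mm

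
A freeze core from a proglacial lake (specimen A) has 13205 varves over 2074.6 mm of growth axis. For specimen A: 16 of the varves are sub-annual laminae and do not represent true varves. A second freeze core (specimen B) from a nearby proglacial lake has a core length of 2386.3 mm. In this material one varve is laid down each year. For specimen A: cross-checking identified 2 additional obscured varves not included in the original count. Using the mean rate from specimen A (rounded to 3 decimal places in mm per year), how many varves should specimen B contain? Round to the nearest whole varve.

Specimen A: true varve count = 13205 − 16 + 2 = 13191.
A: Mean rate = 2074.6 mm / 13191 years ≈ 0.157 mm per year.
For B, 2386.3 / 0.157 = 15199.36 years ≈ 15199 varves.

15199 varves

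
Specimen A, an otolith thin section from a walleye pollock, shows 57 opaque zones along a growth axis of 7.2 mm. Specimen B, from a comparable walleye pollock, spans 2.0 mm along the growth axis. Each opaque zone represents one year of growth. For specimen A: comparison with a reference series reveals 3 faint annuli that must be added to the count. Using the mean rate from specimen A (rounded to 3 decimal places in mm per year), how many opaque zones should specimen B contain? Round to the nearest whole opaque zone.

Specimen A: correcting the raw count gives 57 + 3 = 60 true opaque zones.
A: Mean rate = 7.2 mm / 60 years ≈ 0.120 mm per year.
Specimen B: 2.0 mm / 0.120 mm per year = 16.67 years ≈ 17 opaque zones.

17 opaque zones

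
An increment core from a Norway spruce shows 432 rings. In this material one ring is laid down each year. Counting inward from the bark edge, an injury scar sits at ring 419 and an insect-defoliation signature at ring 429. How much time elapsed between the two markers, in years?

429 − 419 = 10 rings lie between the two events.
That is 10 years at one ring per year.

10 years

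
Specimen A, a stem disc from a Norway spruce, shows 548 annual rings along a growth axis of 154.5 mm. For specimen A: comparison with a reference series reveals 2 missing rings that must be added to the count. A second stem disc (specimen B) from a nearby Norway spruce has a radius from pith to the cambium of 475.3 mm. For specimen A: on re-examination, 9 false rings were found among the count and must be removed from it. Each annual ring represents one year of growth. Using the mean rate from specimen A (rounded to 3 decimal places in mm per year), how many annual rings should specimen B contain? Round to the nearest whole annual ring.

Specimen A: adjusted count: 548 − 9 + 2 = 541 annual rings.
A: Extension rate ≈ 154.5 / 541 = 0.286 mm per year.
For B, 475.3 / 0.286 = 1661.89 years ≈ 1662 annual rings.

1662 annual rings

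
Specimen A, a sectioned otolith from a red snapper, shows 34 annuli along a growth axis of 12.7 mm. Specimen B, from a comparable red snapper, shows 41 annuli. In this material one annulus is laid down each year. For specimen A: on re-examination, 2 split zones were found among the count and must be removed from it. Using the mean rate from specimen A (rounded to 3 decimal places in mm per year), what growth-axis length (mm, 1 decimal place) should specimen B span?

Specimen A: correcting the raw count gives 34 − 2 = 32 true annuli.
A: Mean rate = 12.7 mm / 32 years ≈ 0.397 mm/year.
Length of B = 0.397 × 41 = 16.3 mm.

16.3 mm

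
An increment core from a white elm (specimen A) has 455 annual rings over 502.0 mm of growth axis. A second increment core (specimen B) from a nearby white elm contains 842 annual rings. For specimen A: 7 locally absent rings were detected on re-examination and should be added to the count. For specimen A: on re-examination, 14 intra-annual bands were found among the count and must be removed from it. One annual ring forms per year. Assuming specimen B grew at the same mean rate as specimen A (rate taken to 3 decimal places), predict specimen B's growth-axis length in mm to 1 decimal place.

943.9 mm

Specimen A: adjusted count: 455 − 14 + 7 = 448 annual rings.
A: 502.0 mm over 448 years gives 502.0 / 448 ≈ 1.121 mm/yr.
B's length ≈ 1.121 × 842 = 943.9 mm.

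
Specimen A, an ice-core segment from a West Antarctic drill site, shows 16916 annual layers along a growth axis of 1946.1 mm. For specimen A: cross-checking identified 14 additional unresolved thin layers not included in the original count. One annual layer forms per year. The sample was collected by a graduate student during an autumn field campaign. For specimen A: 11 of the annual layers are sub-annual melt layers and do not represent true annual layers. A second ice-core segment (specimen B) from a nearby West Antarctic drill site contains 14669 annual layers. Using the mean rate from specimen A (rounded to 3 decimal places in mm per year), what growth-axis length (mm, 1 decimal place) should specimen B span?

Specimen A: after corrections the count is 16916 − 11 + 14 = 16919 annual layers.
A: Mean rate = 1946.1 mm / 16919 years ≈ 0.115 mm/yr.
For B, 0.115 mm/year × 14669 years = 1686.9 mm.

1686.9 mm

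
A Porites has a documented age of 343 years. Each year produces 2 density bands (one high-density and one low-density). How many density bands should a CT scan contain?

343 years at 2 density bands per year gives 343 × 2 = 686 density bands.
So 686 density bands should be present.

686 density bands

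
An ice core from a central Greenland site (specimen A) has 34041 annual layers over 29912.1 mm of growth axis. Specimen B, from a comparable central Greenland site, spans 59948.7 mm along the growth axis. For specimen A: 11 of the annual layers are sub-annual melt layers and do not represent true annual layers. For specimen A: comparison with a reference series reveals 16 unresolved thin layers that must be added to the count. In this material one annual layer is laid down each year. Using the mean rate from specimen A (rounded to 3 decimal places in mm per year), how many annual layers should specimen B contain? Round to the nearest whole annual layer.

Specimen A: after corrections the count is 34041 − 11 + 16 = 34046 annual layers.
A: Mean rate = 29912.1 mm / 34046 years ≈ 0.879 mm/year.
Specimen B: 59948.7 mm / 0.879 mm per year = 68201.02 years ≈ 68201 annual layers.

68201 annual layers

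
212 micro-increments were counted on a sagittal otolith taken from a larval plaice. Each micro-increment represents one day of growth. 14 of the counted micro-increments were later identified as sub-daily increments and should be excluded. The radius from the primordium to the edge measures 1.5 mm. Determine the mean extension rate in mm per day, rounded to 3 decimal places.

0.008 mm per day

After corrections the count is 212 − 14 = 198 micro-increments.
Extension rate ≈ 1.5 / 198 = 0.008 mm per day.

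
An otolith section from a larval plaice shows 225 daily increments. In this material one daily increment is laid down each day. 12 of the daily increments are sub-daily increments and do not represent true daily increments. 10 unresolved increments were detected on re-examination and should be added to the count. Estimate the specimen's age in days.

True daily increment count = 225 − 12 + 10 = 223.
With a one-to-one daily increment periodicity this is 223 days.

223 days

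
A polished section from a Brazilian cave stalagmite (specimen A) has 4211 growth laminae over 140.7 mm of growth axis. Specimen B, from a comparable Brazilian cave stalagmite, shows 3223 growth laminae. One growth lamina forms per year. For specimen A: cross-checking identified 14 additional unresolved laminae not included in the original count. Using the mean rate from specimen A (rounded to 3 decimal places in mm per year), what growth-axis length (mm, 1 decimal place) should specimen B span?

Specimen A: correcting the raw count gives 4211 + 14 = 4225 true growth laminae.
A: 140.7 mm over 4225 years gives 140.7 / 4225 ≈ 0.033 mm/year.
For B, 0.033 mm/year × 3223 years = 106.4 mm.

106.4 mm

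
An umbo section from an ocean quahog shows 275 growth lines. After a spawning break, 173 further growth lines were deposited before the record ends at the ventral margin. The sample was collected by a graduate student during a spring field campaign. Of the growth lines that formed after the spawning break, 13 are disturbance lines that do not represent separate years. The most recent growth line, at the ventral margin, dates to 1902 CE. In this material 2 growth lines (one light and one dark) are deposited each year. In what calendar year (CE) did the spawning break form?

173 growth lines formed after the spawning break.
Removing the 13 false growth lines leaves 173 − 13 = 160 true growth lines beyond the spawning break.
160 growth lines at 2 per year is 160 / 2 = 80 years.
The growth line at the ventral margin is 1902 CE, so the spawning break dates to 1902 − 80 = 1822 CE.

1822 CE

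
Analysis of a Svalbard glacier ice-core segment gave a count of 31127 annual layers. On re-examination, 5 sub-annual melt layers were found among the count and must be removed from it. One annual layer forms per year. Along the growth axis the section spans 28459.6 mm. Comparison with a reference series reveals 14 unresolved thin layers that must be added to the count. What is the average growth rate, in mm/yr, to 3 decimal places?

0.914 mm/yr

Correcting the raw count gives 31127 − 5 + 14 = 31136 true annual layers.
28459.6 mm over 31136 years gives 28459.6 / 31136 ≈ 0.914 mm/yr.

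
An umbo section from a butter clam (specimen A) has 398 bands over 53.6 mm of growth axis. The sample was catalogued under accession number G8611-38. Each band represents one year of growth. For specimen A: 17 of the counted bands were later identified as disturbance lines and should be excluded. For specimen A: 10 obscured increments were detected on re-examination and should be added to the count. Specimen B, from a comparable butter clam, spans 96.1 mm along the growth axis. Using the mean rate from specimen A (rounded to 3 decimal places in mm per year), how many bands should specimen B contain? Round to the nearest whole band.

Specimen A: true band count = 398 − 17 + 10 = 391.
A: Mean rate = 53.6 mm / 391 years ≈ 0.137 mm per year.
For B, 96.1 / 0.137 = 701.46 years ≈ 701 bands.

701 bands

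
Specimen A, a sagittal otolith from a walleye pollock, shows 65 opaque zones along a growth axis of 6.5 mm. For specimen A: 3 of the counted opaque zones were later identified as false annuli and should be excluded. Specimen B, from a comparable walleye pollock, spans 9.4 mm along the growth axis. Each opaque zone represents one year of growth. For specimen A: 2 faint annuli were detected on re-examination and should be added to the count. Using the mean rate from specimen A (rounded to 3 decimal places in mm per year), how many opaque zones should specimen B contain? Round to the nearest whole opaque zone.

92 opaque zones

Specimen A: adjusted count: 65 − 3 + 2 = 64 opaque zones.
A: Mean rate = 6.5 mm / 64 years ≈ 0.102 mm/year.
Specimen B: 9.4 mm / 0.102 mm per year = 92.16 years ≈ 92 opaque zones.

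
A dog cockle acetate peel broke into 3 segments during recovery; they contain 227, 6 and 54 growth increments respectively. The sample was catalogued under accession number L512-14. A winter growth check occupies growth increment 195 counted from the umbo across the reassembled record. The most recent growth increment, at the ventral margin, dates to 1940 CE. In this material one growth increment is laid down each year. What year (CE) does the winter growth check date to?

Total growth increments = 227 + 6 + 54 = 287.
287 − 195 = 92 growth increments lie beyond the winter growth check toward the ventral margin.
1940 − 92 = 1848 CE.

1848 CE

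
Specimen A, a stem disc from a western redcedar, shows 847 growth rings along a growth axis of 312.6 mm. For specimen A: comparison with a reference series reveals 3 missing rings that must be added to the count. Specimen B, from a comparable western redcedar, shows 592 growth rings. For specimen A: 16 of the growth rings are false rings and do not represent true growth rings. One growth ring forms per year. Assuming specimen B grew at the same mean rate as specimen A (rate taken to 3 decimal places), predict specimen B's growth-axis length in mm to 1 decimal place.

Specimen A: correcting the raw count gives 847 − 16 + 3 = 834 true growth rings.
A: 312.6 mm over 834 years gives 312.6 / 834 ≈ 0.375 mm/year.
B's length ≈ 0.375 × 592 = 222.0 mm.

222.0 mm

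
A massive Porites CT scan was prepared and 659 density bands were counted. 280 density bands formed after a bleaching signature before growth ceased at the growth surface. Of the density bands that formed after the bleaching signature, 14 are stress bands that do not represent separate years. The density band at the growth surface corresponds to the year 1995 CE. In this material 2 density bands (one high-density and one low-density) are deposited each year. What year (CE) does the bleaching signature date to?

280 density bands post-date the bleaching signature.
Removing the 14 false density bands leaves 280 − 14 = 266 true density bands beyond the bleaching signature.
Dividing by 2 density bands per year: 266 / 2 = 133 years.
The density band at the growth surface is 1995 CE, so the bleaching signature dates to 1995 − 133 = 1862 CE.

1862 CE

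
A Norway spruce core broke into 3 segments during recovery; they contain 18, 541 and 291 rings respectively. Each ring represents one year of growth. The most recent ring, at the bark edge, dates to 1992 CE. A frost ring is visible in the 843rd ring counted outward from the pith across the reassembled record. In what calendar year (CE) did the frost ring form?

Total rings = 18 + 541 + 291 = 850.
850 − 843 = 7 rings lie beyond the frost ring toward the bark edge.
The ring at the bark edge is 1992 CE, so the frost ring dates to 1992 − 7 = 1985 CE.

1985 CE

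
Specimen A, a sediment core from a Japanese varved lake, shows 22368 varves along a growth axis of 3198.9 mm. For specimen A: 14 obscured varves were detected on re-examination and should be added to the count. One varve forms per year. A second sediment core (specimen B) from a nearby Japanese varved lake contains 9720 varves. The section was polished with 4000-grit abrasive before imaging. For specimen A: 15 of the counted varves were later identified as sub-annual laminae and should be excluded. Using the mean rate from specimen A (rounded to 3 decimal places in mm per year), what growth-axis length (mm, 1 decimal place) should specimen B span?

1390.0 mm

Specimen A: after corrections the count is 22368 − 15 + 14 = 22367 varves.
A: 3198.9 mm over 22367 years gives 3198.9 / 22367 ≈ 0.143 mm per year.
Length of B = 0.143 × 9720 = 1390.0 mm.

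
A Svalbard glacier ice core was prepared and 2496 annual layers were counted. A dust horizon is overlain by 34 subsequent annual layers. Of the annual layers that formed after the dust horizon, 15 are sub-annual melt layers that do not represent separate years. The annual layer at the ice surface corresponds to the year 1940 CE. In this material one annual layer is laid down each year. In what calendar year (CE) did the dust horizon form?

34 annual layers formed after the dust horizon.
34 − 15 false = 19 true annual layers after the dust horizon.
Counting back 19 years from 1940 CE places the dust horizon in 1940 − 19 = 1921 CE.

1921 CE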